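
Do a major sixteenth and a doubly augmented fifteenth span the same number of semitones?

A major sixteenth spans 26 semitones, and a doubly augmented fifteenth also spans 26 semitones — they're enharmonic.

Yes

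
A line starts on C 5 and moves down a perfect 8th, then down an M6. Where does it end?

E flat 3

Down a perfect octave from C5: C4 (12 semitones down).
C4 down a major sixth → Eb3 (9 semitones).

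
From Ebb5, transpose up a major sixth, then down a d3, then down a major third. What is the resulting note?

Up a major sixth from Ebb5: Cb6 (9 semitones up).
A diminished third down from Cb6 is A5.
A major third down from A5 is F5.

F5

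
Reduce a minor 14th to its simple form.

Take out an octave (7 from the number): 14 − 7 = 7.
So a minor fourteenth is an octave plus a minor seventh. The quality is unchanged.

minor seventh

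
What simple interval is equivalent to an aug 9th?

augmented second

Each octave removed subtracts seven from the number: 9 − 7 = 2.
Quality carries through unchanged, so the simple form is an augmented second.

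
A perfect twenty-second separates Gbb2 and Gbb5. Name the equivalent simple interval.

Each octave removed subtracts seven from the number: 22 − 14 = 8.
That makes a perfect twenty-second a compound perfect octave — 2 octaves plus a perfect octave.

perfect octave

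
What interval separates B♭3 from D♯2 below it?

d13

Descending from Bb3 to D#2 is the same interval as ascending D#2 to Bb3.
D to B spans six letter names (D-E-F-G-A-B), plus an octave, so the interval is some kind of thirteenth.
A major thirteenth would be 21 semitones; D#2 to Bb3 is 19, two semitones narrower, so the interval is diminished.
(Equivalently, a compound diminished sixth: a diminished sixth plus an octave.)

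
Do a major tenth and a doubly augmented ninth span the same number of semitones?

Yes

A major tenth = 16 semitones = a doubly augmented ninth; enharmonically equal.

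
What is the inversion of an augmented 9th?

diminished 7th

First reduce the compound augmented ninth to its simple form, an augmented second.
Interval numbers invert to sum to nine: 2 + 7 = 9, so a second inverts to a seventh.
And augmented becomes diminished under inversion, so we get a diminished seventh.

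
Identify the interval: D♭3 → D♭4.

perfect octave

D to D is the same letter name, plus an octave: an octave.
Counting semitones, Db3→Db4 is 12, which is the perfect octave.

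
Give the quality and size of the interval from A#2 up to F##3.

A to F spans six letter names (A-B-C-D-E-F): a sixth.
Counting semitones, A#2→F##3 is 9, which is the major sixth.

M6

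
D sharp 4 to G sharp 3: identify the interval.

Descending from D#4 to G#3 is the same interval as ascending G#3 to D#4.
G to D spans five letter names (G-A-B-C-D) — that makes it a fifth of some quality.
The perfect fifth spans 7 semitones, and G#3 to D#4 is exactly 7 semitones — so this is a perfect fifth.

perfect 5th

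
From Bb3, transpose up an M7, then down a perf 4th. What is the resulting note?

E4

A major seventh up from Bb3 is A4.
A perfect fourth down from A4 is E4.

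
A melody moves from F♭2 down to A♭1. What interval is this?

Descending from Fb2 to Ab1 is the same interval as ascending Ab1 to Fb2.
A to F spans six letter names (A-B-C-D-E-F) — that makes it a sixth of some quality.
At 8 semitones, Ab1→Fb2 falls one short of a major sixth: minor.

minor 6th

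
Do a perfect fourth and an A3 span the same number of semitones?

A perfect fourth = 5 semitones = an augmented third; enharmonically equal.

Yes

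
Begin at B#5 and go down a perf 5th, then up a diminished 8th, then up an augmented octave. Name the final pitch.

B#5 down a perfect fifth → E#5 (7 semitones).
E#5 up a diminished octave → E6 (11 semitones).
An augmented octave up from E6 is E#7.

E#7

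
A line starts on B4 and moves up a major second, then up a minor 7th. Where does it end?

B5

B4 up a major second → C#5 (2 semitones).
C#5 up a minor seventh → B5 (10 semitones).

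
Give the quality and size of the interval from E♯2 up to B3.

diminished twelfth

E to B spans five letter names (E-F-G-A-B), plus an octave, so the interval is some kind of twelfth.
E#2 to B3 spans 18 semitones — one semitone narrower than the perfect twelfth (19) — giving a diminished twelfth.
(Equivalently, a compound diminished fifth: a diminished fifth plus an octave.)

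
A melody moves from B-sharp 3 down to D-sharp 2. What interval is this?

Descending from B#3 to D#2 is the same interval as ascending D#2 to B#3.
D to B spans six letter names (D-E-F-G-A-B), plus an octave: a thirteenth.
D#2 to B#3 is 21 semitones, matching the major thirteenth exactly, so the quality is major.
(Equivalently, a compound major sixth: a major sixth plus an octave.)

M13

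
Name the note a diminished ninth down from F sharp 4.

E double-sharp 3

Counting two letter names plus an octave down from F lands on E.
A diminished ninth is 12 semitones; 12 semitones down from F#4 gives E##3.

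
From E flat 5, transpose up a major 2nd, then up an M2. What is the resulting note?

G 5

A major second up from Eb5 is F5.
F5 up a major second → G5 (2 semitones).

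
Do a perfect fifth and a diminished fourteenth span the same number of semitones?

No

A perfect fifth spans 7 semitones; a diminished fourteenth spans 21 semitones. They differ by 14.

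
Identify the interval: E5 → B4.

P4

Descending from E5 to B4 is the same interval as ascending B4 to E5.
B to E spans four letter names (B-C-D-E): a fourth.
B4 to E5 is 5 semitones, matching the perfect fourth exactly, so the quality is perfect.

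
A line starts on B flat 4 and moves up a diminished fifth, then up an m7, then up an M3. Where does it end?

G flat 6

Bb4 up a diminished fifth → Fb5 (6 semitones).
Up a minor seventh from Fb5: Ebb6 (10 semitones up).
A major third up from Ebb6 is Gb6.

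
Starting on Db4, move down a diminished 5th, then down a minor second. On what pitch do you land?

F#3

A diminished fifth down from Db4 is G3.
Down a minor second from G3: F#3 (1 semitone down).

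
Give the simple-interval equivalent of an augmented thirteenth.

A6

Subtracting seven from the interval number removes an octave: 13 − 7 = 6.
Quality carries through unchanged, so the simple form is an augmented sixth.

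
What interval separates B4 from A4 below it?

major 2nd

Descending from B4 to A4 is the same interval as ascending A4 to B4.
A to B spans two letter names (A-B): a second.
Counting semitones, A4→B4 is 2, which is the major second.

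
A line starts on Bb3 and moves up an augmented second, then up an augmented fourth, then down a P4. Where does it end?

An augmented second up from Bb3 is C#4.
C#4 up an augmented fourth → F##4 (6 semitones).
F##4 down a perfect fourth → C##4 (5 semitones).

C##4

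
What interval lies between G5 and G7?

G to G is the same letter name, plus 2 octaves, so the interval is some kind of fifteenth.
Counting semitones, G5→G7 is 24, which is the perfect fifteenth.
(Equivalently, a compound perfect octave: a perfect octave plus an octave.)

perfect fifteenth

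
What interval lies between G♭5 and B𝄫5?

G to B spans three letter names (G-A-B): a third.
A major third would be 4 semitones, but Gb5 to Bbb5 is 3 — one semitone narrower, making it a minor third.

m3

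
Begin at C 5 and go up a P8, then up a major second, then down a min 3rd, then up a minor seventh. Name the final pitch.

A 6

C5 up a perfect octave → C6 (12 semitones).
Up a major second from C6: D6 (2 semitones up).
D6 down a minor third → B5 (3 semitones).
Up a minor seventh from B5: A6 (10 semitones up).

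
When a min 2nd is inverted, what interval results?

Inverted interval numbers add to nine, so a second pairs with a seventh (2 + 7 = 9).
Quality inverts too: minor becomes major. That makes the inversion a major seventh.

major 7th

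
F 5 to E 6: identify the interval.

major seventh

F to E spans seven letter names (F-G-A-B-C-D-E): a seventh.
The major seventh spans 11 semitones, and F5 to E6 is exactly 11 semitones — so this is a major seventh.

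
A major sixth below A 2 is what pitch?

C 2

Six letter names down from A: C.
A major sixth spans 9 semitones, so from A2 the target pitch is C2.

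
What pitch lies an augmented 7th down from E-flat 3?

F-double-flat 2

Counting seven letter names down from E lands on F.
An augmented seventh is 12 semitones; 12 semitones down from Eb3 gives Fbb2.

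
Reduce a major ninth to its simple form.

Each octave removed subtracts seven from the number: 9 − 7 = 2.
So a major ninth is an octave plus a major second. The quality is unchanged.

M2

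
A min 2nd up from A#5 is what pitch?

B5

The second takes the letter from A up to B.
A minor second is 1 semitone; 1 semitone up from A#5 gives B5.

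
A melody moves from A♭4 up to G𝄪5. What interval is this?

doubly augmented seventh

A to G spans seven letter names (A-B-C-D-E-F-G) — that makes it a seventh of some quality.
Ab4 to G##5 spans 13 semitones — two semitones wider than the major seventh (11) — giving a doubly augmented seventh.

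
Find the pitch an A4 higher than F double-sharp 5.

The fourth takes the letter from F up to B.
An augmented fourth is 6 semitones; 6 semitones up from F##5 gives B##5.

B double-sharp 5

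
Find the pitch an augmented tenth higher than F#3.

Counting three letter names plus an octave up from F lands on A.
Moving 17 semitones up from F#3 (the size of an augmented tenth) reaches A##4.

A##4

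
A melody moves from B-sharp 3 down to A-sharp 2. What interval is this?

Descending from B#3 to A#2 is the same interval as ascending A#2 to B#3.
A to B spans two letter names (A-B), plus an octave, so the interval is some kind of ninth.
The major ninth spans 14 semitones, and A#2 to B#3 is exactly 14 semitones — so this is a major ninth.
(Equivalently, a compound major second: a major second plus an octave.)

major ninth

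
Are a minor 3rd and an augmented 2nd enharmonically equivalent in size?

A minor third spans 3 semitones, and an augmented second also spans 3 semitones — they're enharmonic.

Yes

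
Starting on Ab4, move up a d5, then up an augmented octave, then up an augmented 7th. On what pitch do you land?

D#7

A diminished fifth up from Ab4 is Ebb5.
An augmented octave up from Ebb5 is Eb6.
An augmented seventh up from Eb6 is D#7.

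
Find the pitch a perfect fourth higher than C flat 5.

F flat 5

Counting four letter names up from C lands on F.
A perfect fourth is 5 semitones; 5 semitones up from Cb5 gives Fb5.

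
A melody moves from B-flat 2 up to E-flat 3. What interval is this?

B to E spans four letter names (B-C-D-E): a fourth.
The perfect fourth spans 5 semitones, and Bb2 to Eb3 is exactly 5 semitones — so this is a perfect fourth.

perfect fourth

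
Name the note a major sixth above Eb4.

C5

Six letter names up from E: C.
A major sixth is 9 semitones; 9 semitones up from Eb4 gives C5.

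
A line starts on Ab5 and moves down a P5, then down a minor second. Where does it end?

C5

Down a perfect fifth from Ab5: Db5 (7 semitones down).
Down a minor second from Db5: C5 (1 semitone down).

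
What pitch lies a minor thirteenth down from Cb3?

Eb1

Six letters down from C (plus an octave) reaches E.
A minor thirteenth spans 20 semitones, so from Cb3 the target pitch is Eb1.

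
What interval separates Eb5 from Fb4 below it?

major 7th

Descending from Eb5 to Fb4 is the same interval as ascending Fb4 to Eb5.
F to E spans seven letter names (F-G-A-B-C-D-E), so the interval is some kind of seventh.
Counting semitones, Fb4→Eb5 is 11, which is the major seventh.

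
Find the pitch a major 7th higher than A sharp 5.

G double-sharp 6

The seventh takes the letter from A up to G.
A major seventh spans 11 semitones, so from A#5 the target pitch is G##6.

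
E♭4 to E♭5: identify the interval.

E to E is the same letter name, plus an octave — that makes it an octave of some quality.
The perfect octave spans 12 semitones, and Eb4 to Eb5 is exactly 12 semitones — so this is a perfect octave.

perfect octave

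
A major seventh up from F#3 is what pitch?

E#4

The seventh takes the letter from F up to E.
Moving 11 semitones up from F#3 (the size of a major seventh) reaches E#4.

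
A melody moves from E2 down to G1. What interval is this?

Descending from E2 to G1 is the same interval as ascending G1 to E2.
G to E spans six letter names (G-A-B-C-D-E): a sixth.
G1 to E2 is 9 semitones, matching the major sixth exactly, so the quality is major.

major sixth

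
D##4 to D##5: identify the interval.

D to D is the same letter name, plus an octave — that makes it an octave of some quality.
Counting semitones, D##4→D##5 is 12, which is the perfect octave.

P8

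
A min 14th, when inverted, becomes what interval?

major 2nd

First reduce the compound minor fourteenth to its simple form, a minor seventh.
Inverted interval numbers add to nine, so a seventh pairs with a second (7 + 2 = 9).
The quality also flips — minor becomes major — giving a major second.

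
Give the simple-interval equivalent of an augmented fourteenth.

augmented 7th

Subtracting seven from the interval number removes an octave: 14 − 7 = 7.
Quality carries through unchanged, so the simple form is an augmented seventh.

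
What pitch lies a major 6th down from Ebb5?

Gbb4

Six letter names down from E: G.
Moving 9 semitones down from Ebb5 (the size of a major sixth) reaches Gbb4.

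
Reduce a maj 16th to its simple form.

M2

Subtracting seven from the interval number removes an octave: 16 − 14 = 2.
Quality carries through unchanged, so the simple form is a major second.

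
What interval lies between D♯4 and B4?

m6

D to B spans six letter names (D-E-F-G-A-B): a sixth.
A major sixth would be 9 semitones, but D#4 to B4 is 8 — one semitone narrower, making it a minor sixth.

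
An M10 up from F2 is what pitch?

Three letters up from F (plus an octave) reaches A.
Moving 16 semitones up from F2 (the size of a major tenth) reaches A3.

A3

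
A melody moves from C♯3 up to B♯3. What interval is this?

C to B spans seven letter names (C-D-E-F-G-A-B), so the interval is some kind of seventh.
Counting semitones, C#3→B#3 is 11, which is the major seventh.

major seventh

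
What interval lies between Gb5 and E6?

G to E spans six letter names (G-A-B-C-D-E): a sixth.
The major sixth is 9 semitones; here we have 10, one semitone wider: augmented.

augmented sixth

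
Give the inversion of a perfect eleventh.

First reduce the compound perfect eleventh to its simple form, a perfect fourth.
Interval numbers invert to sum to nine: 4 + 5 = 9, so a fourth inverts to a fifth.
The quality also flips — perfect stays perfect — giving a perfect fifth.

perfect 5th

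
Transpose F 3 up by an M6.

D 4

Counting six letter names up from F lands on D.
A major sixth spans 9 semitones, so from F3 the target pitch is D4.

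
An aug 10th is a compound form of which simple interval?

Each octave removed subtracts seven from the number: 10 − 7 = 3.
That makes an augmented tenth a compound augmented third — an octave plus an augmented third.

augmented 3rd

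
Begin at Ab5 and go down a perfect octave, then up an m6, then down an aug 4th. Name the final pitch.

Down a perfect octave from Ab5: Ab4 (12 semitones down).
Ab4 up a minor sixth → Fb5 (8 semitones).
Down an augmented fourth from Fb5: Cbb5 (6 semitones down).

Cbb5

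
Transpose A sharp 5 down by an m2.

Two letter names down from A: G.
A minor second spans 1 semitone, so from A#5 the target pitch is G##5.

G double-sharp 5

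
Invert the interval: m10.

First reduce the compound minor tenth to its simple form, a minor third.
The rule of nine gives the new number: 9 − 3 = 6, so a third becomes a sixth.
And minor becomes major under inversion, so we get a major sixth.

M6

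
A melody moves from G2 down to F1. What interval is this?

Descending from G2 to F1 is the same interval as ascending F1 to G2.
F to G spans two letter names (F-G), plus an octave — that makes it a ninth of some quality.
The major ninth spans 14 semitones, and F1 to G2 is exactly 14 semitones — so this is a major ninth.
(Equivalently, a compound major second: a major second plus an octave.)

major 9th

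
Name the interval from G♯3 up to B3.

minor third

G to B spans three letter names (G-A-B) — that makes it a third of some quality.
G#3 to B3 is 3 semitones, a half step short of the major third (4), so this is minor.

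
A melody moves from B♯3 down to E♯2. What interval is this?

perfect twelfth

Descending from B#3 to E#2 is the same interval as ascending E#2 to B#3.
E to B spans five letter names (E-F-G-A-B), plus an octave: a twelfth.
E#2 to B#3 is 19 semitones, matching the perfect twelfth exactly, so the quality is perfect.
(Equivalently, a compound perfect fifth: a perfect fifth plus an octave.)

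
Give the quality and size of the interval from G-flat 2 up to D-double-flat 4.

G to D spans five letter names (G-A-B-C-D), plus an octave: a twelfth.
The perfect twelfth is 19 semitones; here we have 18, one semitone narrower: diminished.
(Equivalently, a compound diminished fifth: a diminished fifth plus an octave.)

diminished twelfth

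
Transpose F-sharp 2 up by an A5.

C-double-sharp 3

The fifth takes the letter from F up to C.
An augmented fifth is 8 semitones; 8 semitones up from F#2 gives C##3.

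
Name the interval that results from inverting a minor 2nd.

Interval numbers invert to sum to nine: 2 + 7 = 9, so a second inverts to a seventh.
The quality also flips — minor becomes major — giving a major seventh.

major 7th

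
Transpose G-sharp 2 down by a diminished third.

Three letter names down from G: E.
Moving 2 semitones down from G#2 (the size of a diminished third) reaches E##2.

E-double-sharp 2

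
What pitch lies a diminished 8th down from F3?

F#2

An octave keeps the letter name F, an octave down from F.
Moving 11 semitones down from F3 (the size of a diminished octave) reaches F#2.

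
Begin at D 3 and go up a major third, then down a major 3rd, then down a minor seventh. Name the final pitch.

E 2

A major third up from D3 is F#3.
A major third down from F#3 is D3.
D3 down a minor seventh → E2 (10 semitones).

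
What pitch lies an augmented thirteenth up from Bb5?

G#7

The thirteenth's letter: B up six letter names plus an octave → G.
An augmented thirteenth is 22 semitones; 22 semitones up from Bb5 gives G#7.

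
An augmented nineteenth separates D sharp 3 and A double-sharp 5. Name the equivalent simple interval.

Each octave removed subtracts seven from the number: 19 − 14 = 5.
So an augmented nineteenth is 2 octaves plus an augmented fifth. The quality is unchanged.

augmented 5th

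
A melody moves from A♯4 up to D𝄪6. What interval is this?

A to D spans four letter names (A-B-C-D), plus an octave: an eleventh.
The perfect eleventh is 17 semitones; here we have 18, one semitone wider: augmented.
(Equivalently, a compound augmented fourth: an augmented fourth plus an octave.)

augmented 11th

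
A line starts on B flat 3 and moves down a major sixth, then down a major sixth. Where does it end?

A major sixth down from Bb3 is Db3.
A major sixth down from Db3 is Fb2.

F flat 2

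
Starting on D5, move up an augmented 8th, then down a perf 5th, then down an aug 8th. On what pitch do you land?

G4

Up an augmented octave from D5: D#6 (13 semitones up).
A perfect fifth down from D#6 is G#5.
An augmented octave down from G#5 is G4.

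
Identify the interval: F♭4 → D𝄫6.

F to D spans six letter names (F-G-A-B-C-D), plus an octave — that makes it a thirteenth of some quality.
At 20 semitones, Fb4→Dbb6 falls one short of a major thirteenth: minor.
(Equivalently, a compound minor sixth: a minor sixth plus an octave.)

minor thirteenth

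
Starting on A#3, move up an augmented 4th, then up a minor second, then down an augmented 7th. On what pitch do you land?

Up an augmented fourth from A#3: D##4 (6 semitones up).
Up a minor second from D##4: E#4 (1 semitone up).
E#4 down an augmented seventh → F3 (12 semitones).

F3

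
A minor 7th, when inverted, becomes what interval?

Inverted interval numbers add to nine, so a seventh pairs with a second (7 + 2 = 9).
The quality also flips — minor becomes major — giving a major second.

major 2nd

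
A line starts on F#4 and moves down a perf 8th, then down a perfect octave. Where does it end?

F#2

A perfect octave down from F#4 is F#3.
A perfect octave down from F#3 is F#2.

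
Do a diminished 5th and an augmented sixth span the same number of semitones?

No

6 semitones (diminished fifth) vs 10 semitones (augmented sixth): not equal.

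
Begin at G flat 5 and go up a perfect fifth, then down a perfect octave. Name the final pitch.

Gb5 up a perfect fifth → Db6 (7 semitones).
Db6 down a perfect octave → Db5 (12 semitones).

D flat 5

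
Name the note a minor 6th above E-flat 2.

Six letter names up from E: C.
A minor sixth spans 8 semitones, so from Eb2 the target pitch is Cb3.

C-flat 3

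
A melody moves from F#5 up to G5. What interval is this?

minor second

F to G spans two letter names (F-G), so the interval is some kind of second.
A major second would be 2 semitones, but F#5 to G5 is 1 — one semitone narrower, making it a minor second.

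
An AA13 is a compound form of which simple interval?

AA6

Each octave removed subtracts seven from the number: 13 − 7 = 6.
Quality carries through unchanged, so the simple form is a doubly augmented sixth.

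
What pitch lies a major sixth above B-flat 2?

Six letter names up from B: G.
A major sixth is 9 semitones; 9 semitones up from Bb2 gives G3.

G 3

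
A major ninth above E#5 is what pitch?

F##6

Counting two letter names plus an octave up from E lands on F.
A major ninth spans 14 semitones, so from E#5 the target pitch is F##6.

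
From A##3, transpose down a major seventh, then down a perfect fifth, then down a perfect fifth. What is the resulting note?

A#1

Down a major seventh from A##3: B#2 (11 semitones down).
A perfect fifth down from B#2 is E#2.
E#2 down a perfect fifth → A#1 (7 semitones).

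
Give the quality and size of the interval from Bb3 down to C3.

Descending from Bb3 to C3 is the same interval as ascending C3 to Bb3.
C to B spans seven letter names (C-D-E-F-G-A-B) — that makes it a seventh of some quality.
C3 to Bb3 is 10 semitones, a half step short of the major seventh (11), so this is minor.

minor seventh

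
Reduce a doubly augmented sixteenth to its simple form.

AA2

Take out 2 octaves (14 from the number): 16 − 14 = 2.
That makes a doubly augmented sixteenth a compound doubly augmented second — 2 octaves plus a doubly augmented second.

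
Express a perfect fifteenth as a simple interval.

perfect 8th

Subtracting seven from the interval number removes an octave: 15 − 7 = 8.
So a perfect fifteenth is an octave plus a perfect octave. The quality is unchanged.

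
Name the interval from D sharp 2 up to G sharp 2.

P4

D to G spans four letter names (D-E-F-G), so the interval is some kind of fourth.
The perfect fourth spans 5 semitones, and D#2 to G#2 is exactly 5 semitones — so this is a perfect fourth.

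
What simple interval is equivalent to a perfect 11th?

perfect fourth

Subtracting seven from the interval number removes an octave: 11 − 7 = 4.
That makes a perfect eleventh a compound perfect fourth — an octave plus a perfect fourth.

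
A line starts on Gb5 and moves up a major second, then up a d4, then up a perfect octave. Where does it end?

Gb5 up a major second → Ab5 (2 semitones).
Ab5 up a diminished fourth → Dbb6 (4 semitones).
Up a perfect octave from Dbb6: Dbb7 (12 semitones up).

Dbb7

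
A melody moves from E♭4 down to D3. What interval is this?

Descending from Eb4 to D3 is the same interval as ascending D3 to Eb4.
D to E spans two letter names (D-E), plus an octave, so the interval is some kind of ninth.
D3 to Eb4 is 13 semitones, a half step short of the major ninth (14), so this is minor.
(Equivalently, a compound minor second: a minor second plus an octave.)

m9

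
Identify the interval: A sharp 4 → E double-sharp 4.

diminished fourth

Descending from A#4 to E##4 is the same interval as ascending E##4 to A#4.
E to A spans four letter names (E-F-G-A), so the interval is some kind of fourth.
The perfect fourth is 5 semitones; here we have 4, one semitone narrower: diminished.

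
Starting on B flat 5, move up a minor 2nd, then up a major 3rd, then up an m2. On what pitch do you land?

F flat 6

Up a minor second from Bb5: Cb6 (1 semitone up).
Up a major third from Cb6: Eb6 (4 semitones up).
A minor second up from Eb6 is Fb6.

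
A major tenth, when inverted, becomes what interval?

m6

First reduce the compound major tenth to its simple form, a major third.
Inverted interval numbers add to nine, so a third pairs with a sixth (3 + 6 = 9).
The quality also flips — major becomes minor — giving a minor sixth.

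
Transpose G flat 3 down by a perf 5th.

Counting five letter names down from G lands on C.
A perfect fifth spans 7 semitones, so from Gb3 the target pitch is Cb3.

C flat 3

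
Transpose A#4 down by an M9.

G#3

Counting two letter names plus an octave down from A lands on G.
A major ninth spans 14 semitones, so from A#4 the target pitch is G#3.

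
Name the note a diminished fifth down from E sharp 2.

A double-sharp 1

The fifth takes the letter from E down to A.
A diminished fifth spans 6 semitones, so from E#2 the target pitch is A##1.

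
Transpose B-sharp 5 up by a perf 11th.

E-sharp 7

Four letters up from B (plus an octave) reaches E.
A perfect eleventh is 17 semitones; 17 semitones up from B#5 gives E#7.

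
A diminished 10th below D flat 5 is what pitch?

Three letters down from D (plus an octave) reaches B.
A diminished tenth spans 14 semitones, so from Db5 the target pitch is B3.

B 3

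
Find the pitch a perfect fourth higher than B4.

The fourth takes the letter from B up to E.
A perfect fourth spans 5 semitones, so from B4 the target pitch is E5.

E5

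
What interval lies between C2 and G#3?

augmented twelfth

C to G spans five letter names (C-D-E-F-G), plus an octave — that makes it a twelfth of some quality.
C2 to G#3 spans 20 semitones — one semitone wider than the perfect twelfth (19) — giving an augmented twelfth.
(Equivalently, a compound augmented fifth: an augmented fifth plus an octave.)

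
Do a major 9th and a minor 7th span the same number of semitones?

14 semitones (major ninth) vs 10 semitones (minor seventh): not equal.

No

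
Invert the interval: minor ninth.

major seventh

First reduce the compound minor ninth to its simple form, a minor second.
Interval numbers invert to sum to nine: 2 + 7 = 9, so a second inverts to a seventh.
And minor becomes major under inversion, so we get a major seventh.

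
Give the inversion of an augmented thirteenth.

d3

First reduce the compound augmented thirteenth to its simple form, an augmented sixth.
The rule of nine gives the new number: 9 − 6 = 3, so a sixth becomes a third.
And augmented becomes diminished under inversion, so we get a diminished third.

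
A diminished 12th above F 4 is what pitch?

C flat 6

Five letters up from F (plus an octave) reaches C.
A diminished twelfth is 18 semitones; 18 semitones up from F4 gives Cb6.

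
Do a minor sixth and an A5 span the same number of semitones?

A minor sixth = 8 semitones = an augmented fifth; enharmonically equal.

Yes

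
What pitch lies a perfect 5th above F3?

The fifth takes the letter from F up to C.
A perfect fifth is 7 semitones; 7 semitones up from F3 gives C4.

C4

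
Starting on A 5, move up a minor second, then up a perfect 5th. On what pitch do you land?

F 6

Up a minor second from A5: Bb5 (1 semitone up).
Bb5 up a perfect fifth → F6 (7 semitones).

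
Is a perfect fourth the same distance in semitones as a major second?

No

A perfect fourth spans 5 semitones; a major second spans 2 semitones. They differ by 3.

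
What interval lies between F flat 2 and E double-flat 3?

minor seventh

F to E spans seven letter names (F-G-A-B-C-D-E): a seventh.
Fb2 to Ebb3 is 10 semitones, a half step short of the major seventh (11), so this is minor.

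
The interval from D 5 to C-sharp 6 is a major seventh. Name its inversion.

Interval numbers invert to sum to nine: 7 + 2 = 9, so a seventh inverts to a second.
Quality inverts too: major becomes minor. That makes the inversion a minor second.

m2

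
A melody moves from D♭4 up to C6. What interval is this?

major fourteenth

D to C spans seven letter names (D-E-F-G-A-B-C), plus an octave, so the interval is some kind of fourteenth.
The major fourteenth spans 23 semitones, and Db4 to C6 is exactly 23 semitones — so this is a major fourteenth.
(Equivalently, a compound major seventh: a major seventh plus an octave.)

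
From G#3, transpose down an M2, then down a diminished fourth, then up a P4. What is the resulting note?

F##3

Down a major second from G#3: F#3 (2 semitones down).
Down a diminished fourth from F#3: C##3 (4 semitones down).
Up a perfect fourth from C##3: F##3 (5 semitones up).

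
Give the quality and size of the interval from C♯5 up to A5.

C to A spans six letter names (C-D-E-F-G-A) — that makes it a sixth of some quality.
A major sixth would be 9 semitones, but C#5 to A5 is 8 — one semitone narrower, making it a minor sixth.

minor 6th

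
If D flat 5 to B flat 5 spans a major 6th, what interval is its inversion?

The rule of nine gives the new number: 9 − 6 = 3, so a sixth becomes a third.
Quality inverts too: major becomes minor. That makes the inversion a minor third.

minor 3rd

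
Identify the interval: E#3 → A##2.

Descending from E#3 to A##2 is the same interval as ascending A##2 to E#3.
A to E spans five letter names (A-B-C-D-E) — that makes it a fifth of some quality.
The perfect fifth is 7 semitones; here we have 6, one semitone narrower: diminished.

d5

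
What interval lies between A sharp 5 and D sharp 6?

P4

A to D spans four letter names (A-B-C-D) — that makes it a fourth of some quality.
The perfect fourth spans 5 semitones, and A#5 to D#6 is exactly 5 semitones — so this is a perfect fourth.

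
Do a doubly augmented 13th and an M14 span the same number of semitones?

A doubly augmented thirteenth = 23 semitones = a major fourteenth; enharmonically equal.

Yes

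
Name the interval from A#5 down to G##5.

Descending from A#5 to G##5 is the same interval as ascending G##5 to A#5.
G to A spans two letter names (G-A), so the interval is some kind of second.
A major second would be 2 semitones, but G##5 to A#5 is 1 — one semitone narrower, making it a minor second.

minor second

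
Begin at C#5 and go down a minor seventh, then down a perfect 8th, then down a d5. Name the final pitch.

Down a minor seventh from C#5: D#4 (10 semitones down).
A perfect octave down from D#4 is D#3.
D#3 down a diminished fifth → G##2 (6 semitones).

G##2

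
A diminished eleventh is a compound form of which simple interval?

Take out an octave (7 from the number): 11 − 7 = 4.
So a diminished eleventh is an octave plus a diminished fourth. The quality is unchanged.

diminished 4th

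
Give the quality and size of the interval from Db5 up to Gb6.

P11

D to G spans four letter names (D-E-F-G), plus an octave — that makes it an eleventh of some quality.
Db5 to Gb6 is 17 semitones, matching the perfect eleventh exactly, so the quality is perfect.
(Equivalently, a compound perfect fourth: a perfect fourth plus an octave.)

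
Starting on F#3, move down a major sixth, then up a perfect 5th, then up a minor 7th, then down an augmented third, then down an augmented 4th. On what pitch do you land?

Down a major sixth from F#3: A2 (9 semitones down).
A2 up a perfect fifth → E3 (7 semitones).
Up a minor seventh from E3: D4 (10 semitones up).
Down an augmented third from D4: Bbb3 (5 semitones down).
Bbb3 down an augmented fourth → Fbb3 (6 semitones).

Fbb3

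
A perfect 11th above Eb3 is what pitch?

The eleventh's letter: E up four letter names plus an octave → A.
Moving 17 semitones up from Eb3 (the size of a perfect eleventh) reaches Ab4.

Ab4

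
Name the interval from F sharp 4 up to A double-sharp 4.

A3

F to A spans three letter names (F-G-A), so the interval is some kind of third.
A major third would be 4 semitones; F#4 to A##4 is 5, one semitone wider, so the interval is augmented.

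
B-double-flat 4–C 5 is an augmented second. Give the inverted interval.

d7

Interval numbers invert to sum to nine: 2 + 7 = 9, so a second inverts to a seventh.
The quality also flips — augmented becomes diminished — giving a diminished seventh.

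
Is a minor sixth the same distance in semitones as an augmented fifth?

A minor sixth = 8 semitones = an augmented fifth; enharmonically equal.

Yes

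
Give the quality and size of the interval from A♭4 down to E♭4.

Descending from Ab4 to Eb4 is the same interval as ascending Eb4 to Ab4.
E to A spans four letter names (E-F-G-A): a fourth.
Eb4 to Ab4 is 5 semitones, matching the perfect fourth exactly, so the quality is perfect.

perfect 4th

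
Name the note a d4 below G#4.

D##4

The fourth takes the letter from G down to D.
A diminished fourth is 4 semitones; 4 semitones down from G#4 gives D##4.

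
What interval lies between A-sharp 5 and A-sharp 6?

perfect octave

A to A is the same letter name, plus an octave — that makes it an octave of some quality.
Counting semitones, A#5→A#6 is 12, which is the perfect octave.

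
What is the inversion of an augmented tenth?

First reduce the compound augmented tenth to its simple form, an augmented third.
The rule of nine gives the new number: 9 − 3 = 6, so a third becomes a sixth.
The quality also flips — augmented becomes diminished — giving a diminished sixth.

d6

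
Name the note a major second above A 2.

Counting two letter names up from A lands on B.
A major second spans 2 semitones, so from A2 the target pitch is B2.

B 2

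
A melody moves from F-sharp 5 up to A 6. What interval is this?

F to A spans three letter names (F-G-A), plus an octave: a tenth.
F#5 to A6 is 15 semitones, a half step short of the major tenth (16), so this is minor.
(Equivalently, a compound minor third: a minor third plus an octave.)

minor tenth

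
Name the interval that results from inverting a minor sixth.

M3

The rule of nine gives the new number: 9 − 6 = 3, so a sixth becomes a third.
And minor becomes major under inversion, so we get a major third.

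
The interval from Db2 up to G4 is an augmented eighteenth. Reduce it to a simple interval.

Each octave removed subtracts seven from the number: 18 − 14 = 4.
So an augmented eighteenth is 2 octaves plus an augmented fourth. The quality is unchanged.

A4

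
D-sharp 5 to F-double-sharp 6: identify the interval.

D to F spans three letter names (D-E-F), plus an octave: a tenth.
Counting semitones, D#5→F##6 is 16, which is the major tenth.
(Equivalently, a compound major third: a major third plus an octave.)

major tenth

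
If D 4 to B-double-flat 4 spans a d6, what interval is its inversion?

augmented 3rd

Inverted interval numbers add to nine, so a sixth pairs with a third (6 + 3 = 9).
Quality inverts too: diminished becomes augmented. That makes the inversion an augmented third.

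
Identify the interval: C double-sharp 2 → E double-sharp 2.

C to E spans three letter names (C-D-E) — that makes it a third of some quality.
The major third spans 4 semitones, and C##2 to E##2 is exactly 4 semitones — so this is a major third.

M3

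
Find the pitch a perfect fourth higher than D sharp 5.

G sharp 5

Counting four letter names up from D lands on G.
A perfect fourth spans 5 semitones, so from D#5 the target pitch is G#5.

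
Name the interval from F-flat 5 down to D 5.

d3

Descending from Fb5 to D5 is the same interval as ascending D5 to Fb5.
D to F spans three letter names (D-E-F), so the interval is some kind of third.
A major third would be 4 semitones; D5 to Fb5 is 2, two semitones narrower, so the interval is diminished.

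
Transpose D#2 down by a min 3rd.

B#1

Counting three letter names down from D lands on B.
A minor third spans 3 semitones, so from D#2 the target pitch is B#1.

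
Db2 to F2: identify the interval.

D to F spans three letter names (D-E-F): a third.
Counting semitones, Db2→F2 is 4, which is the major third.

M3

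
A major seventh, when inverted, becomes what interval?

minor second

Inverted interval numbers add to nine, so a seventh pairs with a second (7 + 2 = 9).
The quality also flips — major becomes minor — giving a minor second.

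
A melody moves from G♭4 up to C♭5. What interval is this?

perfect fourth

G to C spans four letter names (G-A-B-C), so the interval is some kind of fourth.
Gb4 to Cb5 is 5 semitones, matching the perfect fourth exactly, so the quality is perfect.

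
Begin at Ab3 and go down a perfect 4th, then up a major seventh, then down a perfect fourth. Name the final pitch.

A3

A perfect fourth down from Ab3 is Eb3.
A major seventh up from Eb3 is D4.
Down a perfect fourth from D4: A3 (5 semitones down).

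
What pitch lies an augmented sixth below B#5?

D5

The sixth takes the letter from B down to D.
An augmented sixth spans 10 semitones, so from B#5 the target pitch is D5.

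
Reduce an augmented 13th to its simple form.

Take out an octave (7 from the number): 13 − 7 = 6.
So an augmented thirteenth is an octave plus an augmented sixth. The quality is unchanged.

augmented 6th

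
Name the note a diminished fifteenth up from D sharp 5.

The letter stays D (same as the start), shifted two octaves up.
A diminished fifteenth is 23 semitones; 23 semitones up from D#5 gives D7.

D 7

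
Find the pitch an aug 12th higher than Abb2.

The twelfth's letter: A up five letter names plus an octave → E.
An augmented twelfth is 20 semitones; 20 semitones up from Abb2 gives Eb4.

Eb4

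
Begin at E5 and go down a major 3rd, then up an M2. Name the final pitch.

D5

Down a major third from E5: C5 (4 semitones down).
Up a major second from C5: D5 (2 semitones up).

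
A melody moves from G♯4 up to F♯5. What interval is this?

G to F spans seven letter names (G-A-B-C-D-E-F), so the interval is some kind of seventh.
At 10 semitones, G#4→F#5 falls one short of a major seventh: minor.

minor 7th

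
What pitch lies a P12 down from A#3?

The twelfth's letter: A down five letter names plus an octave → D.
Moving 19 semitones down from A#3 (the size of a perfect twelfth) reaches D#2.

D#2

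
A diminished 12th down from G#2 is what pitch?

C##1

The twelfth's letter: G down five letter names plus an octave → C.
A diminished twelfth is 18 semitones; 18 semitones down from G#2 gives C##1.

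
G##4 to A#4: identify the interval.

G to A spans two letter names (G-A), so the interval is some kind of second.
A major second would be 2 semitones, but G##4 to A#4 is 1 — one semitone narrower, making it a minor second.

m2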